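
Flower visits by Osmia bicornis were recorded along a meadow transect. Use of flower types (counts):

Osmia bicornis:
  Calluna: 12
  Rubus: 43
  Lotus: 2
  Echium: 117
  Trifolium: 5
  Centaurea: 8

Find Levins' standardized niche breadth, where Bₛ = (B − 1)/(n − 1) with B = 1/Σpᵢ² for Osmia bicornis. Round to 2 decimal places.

Proportions for Osmia bicornis (n=187): 12/187=0.0642, 43/187=0.2299, 2/187=0.0107, 117/187=0.6257, 5/187=0.0267, 8/187=0.0428
Σpᵢ² = 0.0642² + 0.2299² + 0.0107² + 0.6257² + 0.0267² + 0.0428² = 0.004122 + 0.052854 + 0.000114 + 0.391500 + 0.000713 + 0.001832 = 0.451135
B = 1 / 0.451135 = 2.2166
Bₛ = (B − 1)/(n − 1) = (2.2166 − 1)/(6 − 1) = 1.2166/5 = 0.2433

0.24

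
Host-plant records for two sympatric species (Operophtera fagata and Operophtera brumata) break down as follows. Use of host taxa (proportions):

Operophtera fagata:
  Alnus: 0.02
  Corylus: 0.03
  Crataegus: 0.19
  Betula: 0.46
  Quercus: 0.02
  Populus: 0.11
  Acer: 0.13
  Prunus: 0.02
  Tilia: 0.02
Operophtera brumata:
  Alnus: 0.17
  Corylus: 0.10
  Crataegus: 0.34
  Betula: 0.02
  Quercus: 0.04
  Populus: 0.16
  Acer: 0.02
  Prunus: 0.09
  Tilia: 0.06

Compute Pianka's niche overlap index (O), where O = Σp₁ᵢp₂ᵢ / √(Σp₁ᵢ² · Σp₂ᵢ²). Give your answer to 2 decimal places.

0.45

Σ p₁ᵢp₂ᵢ = 0.0034 + 0.0030 + 0.0646 + 0.0092 + 0.0008 + 0.0176 + 0.0026 + 0.0018 + 0.0012 = 0.1042
Σp_1ᵢ² = 0.02² + 0.03² + 0.19² + 0.46² + 0.02² + 0.11² + 0.13² + 0.02² + 0.02² = 0.0004 + 0.0009 + 0.0361 + 0.2116 + 0.0004 + 0.0121 + 0.0169 + 0.0004 + 0.0004 = 0.2792
Σp_2ᵢ² = 0.17² + 0.10² + 0.34² + 0.02² + 0.04² + 0.16² + 0.02² + 0.09² + 0.06² = 0.0289 + 0.0100 + 0.1156 + 0.0004 + 0.0016 + 0.0256 + 0.0004 + 0.0081 + 0.0036 = 0.1942
O = 0.1042 / √(0.2792 × 0.1942) = 0.1042 / 0.23285 = 0.4475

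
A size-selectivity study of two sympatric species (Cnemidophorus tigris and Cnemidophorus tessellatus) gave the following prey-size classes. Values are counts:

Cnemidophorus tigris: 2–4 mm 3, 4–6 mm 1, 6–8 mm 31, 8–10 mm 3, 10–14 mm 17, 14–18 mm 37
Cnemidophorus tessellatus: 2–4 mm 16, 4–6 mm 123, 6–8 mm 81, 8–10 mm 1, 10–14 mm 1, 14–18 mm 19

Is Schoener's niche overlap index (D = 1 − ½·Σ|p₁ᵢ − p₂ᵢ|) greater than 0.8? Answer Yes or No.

Proportions for Cnemidophorus tigris (n=92): 3/92=0.0326, 1/92=0.0109, 31/92=0.3370, 3/92=0.0326, 17/92=0.1848, 37/92=0.4022
Proportions for Cnemidophorus tessellatus (n=241): 16/241=0.0664, 123/241=0.5104, 81/241=0.3361, 1/241=0.0041, 1/241=0.0041, 19/241=0.0788
Σ|p₁ᵢ − p₂ᵢ| = 0.0338 + 0.4995 + 0.0009 + 0.0285 + 0.1807 + 0.3234 = 1.0668
D = 1 − ½ × 1.0668 = 1 − 0.53340 = 0.46660
D = 0.46660 < 0.8 → No.

No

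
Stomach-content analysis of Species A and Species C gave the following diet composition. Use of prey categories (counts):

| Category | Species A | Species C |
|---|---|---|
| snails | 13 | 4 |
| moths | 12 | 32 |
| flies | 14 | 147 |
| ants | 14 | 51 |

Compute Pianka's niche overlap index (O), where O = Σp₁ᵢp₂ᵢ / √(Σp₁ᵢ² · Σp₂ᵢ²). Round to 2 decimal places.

Proportions for Species A (n=53): 13/53=0.2453, 12/53=0.2264, 14/53=0.2642, 14/53=0.2642
Proportions for Species C (n=234): 4/234=0.0171, 32/234=0.1368, 147/234=0.6282, 51/234=0.2179
Σ p₁ᵢp₂ᵢ = 0.004195 + 0.030972 + 0.165970 + 0.057569 = 0.258706
Σp_1ᵢ² = 0.2453² + 0.2264² + 0.2642² + 0.2642² = 0.060172 + 0.051257 + 0.069802 + 0.069802 = 0.251033
Σp_2ᵢ² = 0.0171² + 0.1368² + 0.6282² + 0.2179² = 0.000292 + 0.018714 + 0.394635 + 0.047480 = 0.461121
O = 0.258706 / √(0.251033 × 0.461121) = 0.258706 / 0.3402302 = 0.7604

0.76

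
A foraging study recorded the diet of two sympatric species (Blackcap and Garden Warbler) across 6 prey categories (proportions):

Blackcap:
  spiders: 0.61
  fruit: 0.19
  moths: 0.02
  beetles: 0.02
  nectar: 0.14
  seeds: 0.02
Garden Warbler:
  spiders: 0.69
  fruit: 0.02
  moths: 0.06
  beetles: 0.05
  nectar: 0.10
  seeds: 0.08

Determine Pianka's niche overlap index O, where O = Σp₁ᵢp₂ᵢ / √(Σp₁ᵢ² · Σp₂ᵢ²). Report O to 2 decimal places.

Σ p₁ᵢp₂ᵢ = 0.4209 + 0.0038 + 0.0012 + 0.0010 + 0.0140 + 0.0016 = 0.4425
Σp_1ᵢ² = 0.61² + 0.19² + 0.02² + 0.02² + 0.14² + 0.02² = 0.3721 + 0.0361 + 0.0004 + 0.0004 + 0.0196 + 0.0004 = 0.4290
Σp_2ᵢ² = 0.69² + 0.02² + 0.06² + 0.05² + 0.10² + 0.08² = 0.4761 + 0.0004 + 0.0036 + 0.0025 + 0.0100 + 0.0064 = 0.4990
O = 0.4425 / √(0.4290 × 0.4990) = 0.4425 / 0.46268 = 0.9564

0.96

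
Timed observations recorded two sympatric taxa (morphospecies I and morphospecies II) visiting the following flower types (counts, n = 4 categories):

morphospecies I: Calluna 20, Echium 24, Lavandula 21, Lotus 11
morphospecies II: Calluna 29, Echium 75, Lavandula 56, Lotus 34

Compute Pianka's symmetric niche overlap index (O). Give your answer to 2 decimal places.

0.97

Proportions for morphospecies I (n=76): 20/76=0.2632, 24/76=0.3158, 21/76=0.2763, 11/76=0.1447
Proportions for morphospecies II (n=194): 29/194=0.1495, 75/194=0.3866, 56/194=0.2887, 34/194=0.1753
Σ p₁ᵢp₂ᵢ = 0.039348 + 0.122088 + 0.079768 + 0.025366 = 0.266570
Σp_1ᵢ² = 0.2632² + 0.3158² + 0.2763² + 0.1447² = 0.069274 + 0.099730 + 0.076342 + 0.020938 = 0.266284
Σp_2ᵢ² = 0.1495² + 0.3866² + 0.2887² + 0.1753² = 0.022350 + 0.149460 + 0.083348 + 0.030730 = 0.285888
O = 0.266570 / √(0.266284 × 0.285888) = 0.266570 / 0.2759119 = 0.9661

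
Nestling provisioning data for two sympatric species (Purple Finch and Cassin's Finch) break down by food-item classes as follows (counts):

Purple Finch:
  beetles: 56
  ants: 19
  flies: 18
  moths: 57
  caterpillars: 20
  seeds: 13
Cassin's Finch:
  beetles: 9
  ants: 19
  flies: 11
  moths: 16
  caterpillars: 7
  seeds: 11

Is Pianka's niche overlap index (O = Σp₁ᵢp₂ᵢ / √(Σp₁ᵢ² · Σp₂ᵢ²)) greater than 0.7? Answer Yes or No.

Yes

Proportions for Purple Finch (n=183): 56/183=0.3060, 19/183=0.1038, 18/183=0.0984, 57/183=0.3115, 20/183=0.1093, 13/183=0.0710
Proportions for Cassin's Finch (n=73): 9/73=0.1233, 19/73=0.2603, 11/73=0.1507, 16/73=0.2192, 7/73=0.0959, 11/73=0.1507
Σ p₁ᵢp₂ᵢ = 0.037730 + 0.027019 + 0.014829 + 0.068281 + 0.010482 + 0.010700 = 0.169041
Σp_1ᵢ² = 0.3060² + 0.1038² + 0.0984² + 0.3115² + 0.1093² + 0.0710² = 0.093636 + 0.010774 + 0.009683 + 0.097032 + 0.011946 + 0.005041 = 0.228112
Σp_2ᵢ² = 0.1233² + 0.2603² + 0.1507² + 0.2192² + 0.0959² + 0.1507² = 0.015203 + 0.067756 + 0.022710 + 0.048049 + 0.009197 + 0.022710 = 0.185625
O = 0.169041 / √(0.228112 × 0.185625) = 0.169041 / 0.2057749 = 0.8215
O = 0.8215 > 0.7 → Yes.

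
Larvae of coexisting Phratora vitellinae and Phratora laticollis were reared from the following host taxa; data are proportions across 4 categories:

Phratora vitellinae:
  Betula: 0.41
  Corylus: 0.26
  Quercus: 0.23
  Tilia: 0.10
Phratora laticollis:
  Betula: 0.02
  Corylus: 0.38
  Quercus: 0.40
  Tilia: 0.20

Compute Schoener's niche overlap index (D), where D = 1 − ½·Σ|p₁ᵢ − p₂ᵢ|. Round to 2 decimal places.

Σ|p₁ᵢ − p₂ᵢ| = 0.39 + 0.12 + 0.17 + 0.10 = 0.78
D = 1 − ½ × 0.78 = 1 − 0.390 = 0.6100

0.61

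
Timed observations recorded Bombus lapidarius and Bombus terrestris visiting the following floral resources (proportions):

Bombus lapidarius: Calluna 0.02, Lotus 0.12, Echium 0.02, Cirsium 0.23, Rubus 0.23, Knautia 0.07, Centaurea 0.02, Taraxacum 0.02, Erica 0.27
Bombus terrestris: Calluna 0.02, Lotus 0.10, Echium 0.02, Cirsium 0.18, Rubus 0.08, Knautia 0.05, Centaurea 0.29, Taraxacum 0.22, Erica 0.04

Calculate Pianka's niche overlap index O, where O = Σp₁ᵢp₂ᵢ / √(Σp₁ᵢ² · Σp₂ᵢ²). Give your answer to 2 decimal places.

0.50

Σ p₁ᵢp₂ᵢ = 0.0004 + 0.0120 + 0.0004 + 0.0414 + 0.0184 + 0.0035 + 0.0058 + 0.0044 + 0.0108 = 0.0971
Σp_1ᵢ² = 0.02² + 0.12² + 0.02² + 0.23² + 0.23² + 0.07² + 0.02² + 0.02² + 0.27² = 0.0004 + 0.0144 + 0.0004 + 0.0529 + 0.0529 + 0.0049 + 0.0004 + 0.0004 + 0.0729 = 0.1996
Σp_2ᵢ² = 0.02² + 0.10² + 0.02² + 0.18² + 0.08² + 0.05² + 0.29² + 0.22² + 0.04² = 0.0004 + 0.0100 + 0.0004 + 0.0324 + 0.0064 + 0.0025 + 0.0841 + 0.0484 + 0.0016 = 0.1862
O = 0.0971 / √(0.1996 × 0.1862) = 0.0971 / 0.19278 = 0.5037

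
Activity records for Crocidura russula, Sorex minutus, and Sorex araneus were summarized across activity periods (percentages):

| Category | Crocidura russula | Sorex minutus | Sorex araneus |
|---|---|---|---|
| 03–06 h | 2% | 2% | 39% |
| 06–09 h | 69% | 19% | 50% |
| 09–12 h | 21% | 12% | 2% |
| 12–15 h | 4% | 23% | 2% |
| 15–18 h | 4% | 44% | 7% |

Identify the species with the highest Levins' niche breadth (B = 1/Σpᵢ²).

Convert percentages to proportions (divide by 100).
Σp_russᵢ² = 0.02² + 0.69² + 0.21² + 0.04² + 0.04² = 0.0004 + 0.4761 + 0.0441 + 0.0016 + 0.0016 = 0.5238
B_russ = 1 / 0.5238 = 1.9091
Σp_minuᵢ² = 0.02² + 0.19² + 0.12² + 0.23² + 0.44² = 0.0004 + 0.0361 + 0.0144 + 0.0529 + 0.1936 = 0.2974
B_minu = 1 / 0.2974 = 3.3625
Σp_aranᵢ² = 0.39² + 0.50² + 0.02² + 0.02² + 0.07² = 0.1521 + 0.2500 + 0.0004 + 0.0004 + 0.0049 = 0.4078
B_aran = 1 / 0.4078 = 2.4522
Highest B → broadest niche (most generalist): Sorex minutus (B = 3.36).

Sorex minutus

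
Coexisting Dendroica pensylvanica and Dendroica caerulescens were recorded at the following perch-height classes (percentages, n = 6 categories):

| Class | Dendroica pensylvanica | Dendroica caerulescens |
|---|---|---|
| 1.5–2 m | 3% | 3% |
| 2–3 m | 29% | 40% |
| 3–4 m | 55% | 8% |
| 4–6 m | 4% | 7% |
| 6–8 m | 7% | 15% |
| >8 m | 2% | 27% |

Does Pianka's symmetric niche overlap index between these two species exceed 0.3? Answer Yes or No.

Yes

Convert percentages to proportions (divide by 100).
Σ p₁ᵢp₂ᵢ = 0.0009 + 0.1160 + 0.0440 + 0.0028 + 0.0105 + 0.0054 = 0.1796
Σp_1ᵢ² = 0.03² + 0.29² + 0.55² + 0.04² + 0.07² + 0.02² = 0.0009 + 0.0841 + 0.3025 + 0.0016 + 0.0049 + 0.0004 = 0.3944
Σp_2ᵢ² = 0.03² + 0.40² + 0.08² + 0.07² + 0.15² + 0.27² = 0.0009 + 0.1600 + 0.0064 + 0.0049 + 0.0225 + 0.0729 = 0.2676
O = 0.1796 / √(0.3944 × 0.2676) = 0.1796 / 0.32487 = 0.5528
O = 0.5528 > 0.3 → Yes.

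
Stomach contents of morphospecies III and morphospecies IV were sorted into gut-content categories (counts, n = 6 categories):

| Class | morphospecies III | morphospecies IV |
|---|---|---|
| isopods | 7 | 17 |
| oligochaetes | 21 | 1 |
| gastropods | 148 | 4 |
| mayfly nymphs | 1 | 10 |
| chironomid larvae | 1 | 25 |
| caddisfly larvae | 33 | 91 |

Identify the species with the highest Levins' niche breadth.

Proportions for morphospecies III (n=211): 7/211=0.0332, 21/211=0.0995, 148/211=0.7014, 1/211=0.0047, 1/211=0.0047, 33/211=0.1564
Proportions for morphospecies IV (n=148): 17/148=0.1149, 1/148=0.0068, 4/148=0.0270, 10/148=0.0676, 25/148=0.1689, 91/148=0.6149
Σp_IIIᵢ² = 0.0332² + 0.0995² + 0.7014² + 0.0047² + 0.0047² + 0.1564² = 0.001102 + 0.009900 + 0.491962 + 0.000022 + 0.000022 + 0.024461 = 0.527469
B_III = 1 / 0.527469 = 1.8958
Σp_IVᵢ² = 0.1149² + 0.0068² + 0.0270² + 0.0676² + 0.1689² + 0.6149² = 0.013202 + 0.000046 + 0.000729 + 0.004570 + 0.028527 + 0.378102 = 0.425176
B_IV = 1 / 0.425176 = 2.3520
Highest B → broadest niche (most generalist): morphospecies IV (B = 2.35).

morphospecies IV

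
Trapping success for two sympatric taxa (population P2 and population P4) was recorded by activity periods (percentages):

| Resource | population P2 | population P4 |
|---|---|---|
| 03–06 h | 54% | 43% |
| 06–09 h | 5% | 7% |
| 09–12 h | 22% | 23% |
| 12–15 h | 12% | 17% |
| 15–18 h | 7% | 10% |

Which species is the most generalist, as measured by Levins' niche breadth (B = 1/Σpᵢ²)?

Convert percentages to proportions (divide by 100).
Σp_P2ᵢ² = 0.54² + 0.05² + 0.22² + 0.12² + 0.07² = 0.2916 + 0.0025 + 0.0484 + 0.0144 + 0.0049 = 0.3618
B_P2 = 1 / 0.3618 = 2.7640
Σp_P4ᵢ² = 0.43² + 0.07² + 0.23² + 0.17² + 0.10² = 0.1849 + 0.0049 + 0.0529 + 0.0289 + 0.0100 = 0.2816
B_P4 = 1 / 0.2816 = 3.5511
Highest B → broadest niche (most generalist): population P4 (B = 3.55).

population P4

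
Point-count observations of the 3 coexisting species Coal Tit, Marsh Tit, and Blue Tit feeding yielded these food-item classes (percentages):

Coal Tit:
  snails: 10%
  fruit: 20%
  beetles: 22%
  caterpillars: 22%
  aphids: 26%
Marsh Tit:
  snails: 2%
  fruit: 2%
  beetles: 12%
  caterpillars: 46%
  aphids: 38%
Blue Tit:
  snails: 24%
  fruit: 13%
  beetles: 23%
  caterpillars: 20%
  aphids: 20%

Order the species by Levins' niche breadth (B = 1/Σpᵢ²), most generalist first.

Blue Tit > Coal Tit > Marsh Tit

Convert percentages to proportions (divide by 100).
Σp_Coalᵢ² = 0.10² + 0.20² + 0.22² + 0.22² + 0.26² = 0.0100 + 0.0400 + 0.0484 + 0.0484 + 0.0676 = 0.2144
B_Coal = 1 / 0.2144 = 4.6642
Σp_Marsᵢ² = 0.02² + 0.02² + 0.12² + 0.46² + 0.38² = 0.0004 + 0.0004 + 0.0144 + 0.2116 + 0.1444 = 0.3712
B_Mars = 1 / 0.3712 = 2.6940
Σp_Blueᵢ² = 0.24² + 0.13² + 0.23² + 0.20² + 0.20² = 0.0576 + 0.0169 + 0.0529 + 0.0400 + 0.0400 = 0.2074
B_Blue = 1 / 0.2074 = 4.8216
Ranking by B (broadest → narrowest): Blue Tit (4.82) > Coal Tit (4.66) > Marsh Tit (2.69)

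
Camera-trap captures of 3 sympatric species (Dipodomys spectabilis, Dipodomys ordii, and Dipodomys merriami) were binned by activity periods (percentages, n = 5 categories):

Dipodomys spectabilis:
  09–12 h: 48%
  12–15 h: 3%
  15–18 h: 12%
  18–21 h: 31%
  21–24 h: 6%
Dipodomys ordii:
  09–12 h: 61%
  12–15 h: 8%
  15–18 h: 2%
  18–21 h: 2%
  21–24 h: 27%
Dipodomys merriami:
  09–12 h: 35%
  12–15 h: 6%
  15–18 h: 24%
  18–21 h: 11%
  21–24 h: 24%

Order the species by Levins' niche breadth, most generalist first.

Dipodomys merriami > Dipodomys spectabilis > Dipodomys ordii

Convert percentages to proportions (divide by 100).
Σp_specᵢ² = 0.48² + 0.03² + 0.12² + 0.31² + 0.06² = 0.2304 + 0.0009 + 0.0144 + 0.0961 + 0.0036 = 0.3454
B_spec = 1 / 0.3454 = 2.8952
Σp_ordiᵢ² = 0.61² + 0.08² + 0.02² + 0.02² + 0.27² = 0.3721 + 0.0064 + 0.0004 + 0.0004 + 0.0729 = 0.4522
B_ordi = 1 / 0.4522 = 2.2114
Σp_merrᵢ² = 0.35² + 0.06² + 0.24² + 0.11² + 0.24² = 0.1225 + 0.0036 + 0.0576 + 0.0121 + 0.0576 = 0.2534
B_merr = 1 / 0.2534 = 3.9463
Ranking by B (broadest → narrowest): Dipodomys merriami (3.95) > Dipodomys spectabilis (2.90) > Dipodomys ordii (2.21)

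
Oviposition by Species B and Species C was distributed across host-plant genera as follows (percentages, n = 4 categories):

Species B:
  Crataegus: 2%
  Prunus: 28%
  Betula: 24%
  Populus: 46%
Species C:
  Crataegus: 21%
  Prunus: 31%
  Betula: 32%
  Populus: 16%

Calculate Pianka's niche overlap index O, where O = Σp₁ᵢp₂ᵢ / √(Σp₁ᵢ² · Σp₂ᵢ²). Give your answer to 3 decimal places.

0.790

Convert percentages to proportions (divide by 100).
Σ p₁ᵢp₂ᵢ = 0.0042 + 0.0868 + 0.0768 + 0.0736 = 0.2414
Σp_1ᵢ² = 0.02² + 0.28² + 0.24² + 0.46² = 0.0004 + 0.0784 + 0.0576 + 0.2116 = 0.3480
Σp_2ᵢ² = 0.21² + 0.31² + 0.32² + 0.16² = 0.0441 + 0.0961 + 0.1024 + 0.0256 = 0.2682
O = 0.2414 / √(0.3480 × 0.2682) = 0.2414 / 0.305505 = 0.79017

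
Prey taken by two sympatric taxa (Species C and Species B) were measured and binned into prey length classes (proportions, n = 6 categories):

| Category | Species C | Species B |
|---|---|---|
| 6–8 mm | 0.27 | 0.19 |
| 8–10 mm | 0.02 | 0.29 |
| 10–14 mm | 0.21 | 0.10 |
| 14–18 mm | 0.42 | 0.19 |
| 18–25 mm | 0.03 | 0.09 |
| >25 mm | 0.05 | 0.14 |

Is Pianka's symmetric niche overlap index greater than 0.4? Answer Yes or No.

Yes

Σ p₁ᵢp₂ᵢ = 0.0513 + 0.0058 + 0.0210 + 0.0798 + 0.0027 + 0.0070 = 0.1676
Σp_1ᵢ² = 0.27² + 0.02² + 0.21² + 0.42² + 0.03² + 0.05² = 0.0729 + 0.0004 + 0.0441 + 0.1764 + 0.0009 + 0.0025 = 0.2972
Σp_2ᵢ² = 0.19² + 0.29² + 0.10² + 0.19² + 0.09² + 0.14² = 0.0361 + 0.0841 + 0.0100 + 0.0361 + 0.0081 + 0.0196 = 0.1940
O = 0.1676 / √(0.2972 × 0.1940) = 0.1676 / 0.24012 = 0.6980
O = 0.6980 > 0.4 → Yes.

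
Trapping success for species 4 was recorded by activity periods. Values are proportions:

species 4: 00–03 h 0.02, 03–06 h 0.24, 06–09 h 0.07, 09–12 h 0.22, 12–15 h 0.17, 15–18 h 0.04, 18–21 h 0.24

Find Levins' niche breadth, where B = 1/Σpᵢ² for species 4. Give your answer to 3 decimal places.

5.015

Σpᵢ² = 0.02² + 0.24² + 0.07² + 0.22² + 0.17² + 0.04² + 0.24² = 0.0004 + 0.0576 + 0.0049 + 0.0484 + 0.0289 + 0.0016 + 0.0576 = 0.1994
B = 1 / 0.1994 = 5.01505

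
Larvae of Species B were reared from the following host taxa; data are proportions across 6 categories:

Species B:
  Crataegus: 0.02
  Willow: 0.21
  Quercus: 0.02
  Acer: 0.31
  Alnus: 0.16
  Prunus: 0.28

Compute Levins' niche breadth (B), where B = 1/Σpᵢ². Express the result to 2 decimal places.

4.08

Σpᵢ² = 0.02² + 0.21² + 0.02² + 0.31² + 0.16² + 0.28² = 0.0004 + 0.0441 + 0.0004 + 0.0961 + 0.0256 + 0.0784 = 0.2450
B = 1 / 0.2450 = 4.0816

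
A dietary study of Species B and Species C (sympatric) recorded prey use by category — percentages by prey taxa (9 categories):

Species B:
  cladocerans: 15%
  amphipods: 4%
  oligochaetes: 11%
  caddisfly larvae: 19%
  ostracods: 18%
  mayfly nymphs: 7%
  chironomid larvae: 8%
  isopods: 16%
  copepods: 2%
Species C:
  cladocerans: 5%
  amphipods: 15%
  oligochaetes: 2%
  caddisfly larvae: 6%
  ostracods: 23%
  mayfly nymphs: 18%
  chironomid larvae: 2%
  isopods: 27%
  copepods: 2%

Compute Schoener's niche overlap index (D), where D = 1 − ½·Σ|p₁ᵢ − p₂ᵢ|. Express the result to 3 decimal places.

Convert percentages to proportions (divide by 100).
Σ|p₁ᵢ − p₂ᵢ| = 0.10 + 0.11 + 0.09 + 0.13 + 0.05 + 0.11 + 0.06 + 0.11 + 0.00 = 0.76
D = 1 − ½ × 0.76 = 1 − 0.380 = 0.62000

0.620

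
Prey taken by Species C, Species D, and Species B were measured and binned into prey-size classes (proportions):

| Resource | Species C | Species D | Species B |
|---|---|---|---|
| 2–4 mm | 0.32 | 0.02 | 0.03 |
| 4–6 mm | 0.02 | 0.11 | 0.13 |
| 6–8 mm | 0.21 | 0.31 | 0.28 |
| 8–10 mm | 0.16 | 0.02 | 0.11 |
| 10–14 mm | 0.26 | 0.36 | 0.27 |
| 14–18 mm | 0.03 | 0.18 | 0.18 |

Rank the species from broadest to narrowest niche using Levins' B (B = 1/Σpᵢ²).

Species B > Species C > Species D

Σp_Cᵢ² = 0.32² + 0.02² + 0.21² + 0.16² + 0.26² + 0.03² = 0.1024 + 0.0004 + 0.0441 + 0.0256 + 0.0676 + 0.0009 = 0.2410
B_C = 1 / 0.2410 = 4.1494
Σp_Dᵢ² = 0.02² + 0.11² + 0.31² + 0.02² + 0.36² + 0.18² = 0.0004 + 0.0121 + 0.0961 + 0.0004 + 0.1296 + 0.0324 = 0.2710
B_D = 1 / 0.2710 = 3.6900
Σp_Bᵢ² = 0.03² + 0.13² + 0.28² + 0.11² + 0.27² + 0.18² = 0.0009 + 0.0169 + 0.0784 + 0.0121 + 0.0729 + 0.0324 = 0.2136
B_B = 1 / 0.2136 = 4.6816
Ranking by B (broadest → narrowest): Species B (4.68) > Species C (4.15) > Species D (3.69)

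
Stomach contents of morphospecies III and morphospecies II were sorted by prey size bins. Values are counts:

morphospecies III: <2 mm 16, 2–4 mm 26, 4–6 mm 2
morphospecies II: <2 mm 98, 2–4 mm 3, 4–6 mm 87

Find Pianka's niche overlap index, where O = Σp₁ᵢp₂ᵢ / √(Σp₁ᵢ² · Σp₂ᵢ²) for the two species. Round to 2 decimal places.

Proportions for morphospecies III (n=44): 16/44=0.3636, 26/44=0.5909, 2/44=0.0455
Proportions for morphospecies II (n=188): 98/188=0.5213, 3/188=0.0160, 87/188=0.4628
Σ p₁ᵢp₂ᵢ = 0.189545 + 0.009454 + 0.021057 = 0.220056
Σp_1ᵢ² = 0.3636² + 0.5909² + 0.0455² = 0.132205 + 0.349163 + 0.002070 = 0.483438
Σp_2ᵢ² = 0.5213² + 0.0160² + 0.4628² = 0.271754 + 0.000256 + 0.214184 = 0.486194
O = 0.220056 / √(0.483438 × 0.486194) = 0.220056 / 0.4848140 = 0.4539

0.45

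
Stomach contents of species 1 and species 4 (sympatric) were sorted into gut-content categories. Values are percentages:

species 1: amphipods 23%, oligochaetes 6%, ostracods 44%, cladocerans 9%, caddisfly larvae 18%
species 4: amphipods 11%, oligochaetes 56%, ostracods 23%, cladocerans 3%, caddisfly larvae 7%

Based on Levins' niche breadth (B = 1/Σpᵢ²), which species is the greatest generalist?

Convert percentages to proportions (divide by 100).
Σp_1ᵢ² = 0.23² + 0.06² + 0.44² + 0.09² + 0.18² = 0.0529 + 0.0036 + 0.1936 + 0.0081 + 0.0324 = 0.2906
B_1 = 1 / 0.2906 = 3.4412
Σp_4ᵢ² = 0.11² + 0.56² + 0.23² + 0.03² + 0.07² = 0.0121 + 0.3136 + 0.0529 + 0.0009 + 0.0049 = 0.3844
B_4 = 1 / 0.3844 = 2.6015
Highest B → broadest niche (most generalist): species 1 (B = 3.44).

species 1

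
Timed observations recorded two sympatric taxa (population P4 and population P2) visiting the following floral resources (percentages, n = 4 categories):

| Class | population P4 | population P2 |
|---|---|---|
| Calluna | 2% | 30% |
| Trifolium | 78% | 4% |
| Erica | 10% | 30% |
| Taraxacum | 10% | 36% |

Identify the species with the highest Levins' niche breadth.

Convert percentages to proportions (divide by 100).
Σp_P4ᵢ² = 0.02² + 0.78² + 0.10² + 0.10² = 0.0004 + 0.6084 + 0.0100 + 0.0100 = 0.6288
B_P4 = 1 / 0.6288 = 1.5903
Σp_P2ᵢ² = 0.30² + 0.04² + 0.30² + 0.36² = 0.0900 + 0.0016 + 0.0900 + 0.1296 = 0.3112
B_P2 = 1 / 0.3112 = 3.2134
Highest B → broadest niche (most generalist): population P2 (B = 3.21).

population P2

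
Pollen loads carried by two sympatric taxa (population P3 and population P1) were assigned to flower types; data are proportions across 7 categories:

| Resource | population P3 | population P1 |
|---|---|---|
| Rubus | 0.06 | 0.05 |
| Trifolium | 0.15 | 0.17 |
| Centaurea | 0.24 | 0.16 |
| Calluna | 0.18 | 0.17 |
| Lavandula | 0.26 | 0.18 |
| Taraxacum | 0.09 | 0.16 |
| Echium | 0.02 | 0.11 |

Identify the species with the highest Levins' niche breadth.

population P1

Σp_P3ᵢ² = 0.06² + 0.15² + 0.24² + 0.18² + 0.26² + 0.09² + 0.02² = 0.0036 + 0.0225 + 0.0576 + 0.0324 + 0.0676 + 0.0081 + 0.0004 = 0.1922
B_P3 = 1 / 0.1922 = 5.2029
Σp_P1ᵢ² = 0.05² + 0.17² + 0.16² + 0.17² + 0.18² + 0.16² + 0.11² = 0.0025 + 0.0289 + 0.0256 + 0.0289 + 0.0324 + 0.0256 + 0.0121 = 0.1560
B_P1 = 1 / 0.1560 = 6.4103
Highest B → broadest niche (most generalist): population P1 (B = 6.41).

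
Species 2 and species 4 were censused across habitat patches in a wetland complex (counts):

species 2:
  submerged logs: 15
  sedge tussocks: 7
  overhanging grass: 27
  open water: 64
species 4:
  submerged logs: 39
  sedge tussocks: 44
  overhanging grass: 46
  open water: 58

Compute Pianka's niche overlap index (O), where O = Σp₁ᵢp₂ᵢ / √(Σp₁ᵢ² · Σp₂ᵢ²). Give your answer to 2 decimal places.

0.87

Proportions for species 2 (n=113): 15/113=0.1327, 7/113=0.0619, 27/113=0.2389, 64/113=0.5664
Proportions for species 4 (n=187): 39/187=0.2086, 44/187=0.2353, 46/187=0.2460, 58/187=0.3102
Σ p₁ᵢp₂ᵢ = 0.027681 + 0.014565 + 0.058769 + 0.175697 = 0.276712
Σp_1ᵢ² = 0.1327² + 0.0619² + 0.2389² + 0.5664² = 0.017609 + 0.003832 + 0.057073 + 0.320809 = 0.399323
Σp_2ᵢ² = 0.2086² + 0.2353² + 0.2460² + 0.3102² = 0.043514 + 0.055366 + 0.060516 + 0.096224 = 0.255620
O = 0.276712 / √(0.399323 × 0.255620) = 0.276712 / 0.3194917 = 0.8661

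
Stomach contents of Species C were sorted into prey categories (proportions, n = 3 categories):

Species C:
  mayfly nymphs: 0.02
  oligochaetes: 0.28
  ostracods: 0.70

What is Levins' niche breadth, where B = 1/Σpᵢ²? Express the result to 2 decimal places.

Σpᵢ² = 0.02² + 0.28² + 0.70² = 0.0004 + 0.0784 + 0.4900 = 0.5688
B = 1 / 0.5688 = 1.7581

1.76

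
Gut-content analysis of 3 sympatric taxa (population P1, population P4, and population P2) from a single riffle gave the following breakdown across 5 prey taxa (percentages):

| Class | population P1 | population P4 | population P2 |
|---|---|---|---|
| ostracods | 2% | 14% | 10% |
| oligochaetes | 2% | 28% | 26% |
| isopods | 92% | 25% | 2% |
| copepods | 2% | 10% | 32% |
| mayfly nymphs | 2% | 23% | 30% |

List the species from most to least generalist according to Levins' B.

population P4 > population P2 > population P1

Convert percentages to proportions (divide by 100).
Σp_P1ᵢ² = 0.02² + 0.02² + 0.92² + 0.02² + 0.02² = 0.0004 + 0.0004 + 0.8464 + 0.0004 + 0.0004 = 0.8480
B_P1 = 1 / 0.8480 = 1.1792
Σp_P4ᵢ² = 0.14² + 0.28² + 0.25² + 0.10² + 0.23² = 0.0196 + 0.0784 + 0.0625 + 0.0100 + 0.0529 = 0.2234
B_P4 = 1 / 0.2234 = 4.4763
Σp_P2ᵢ² = 0.10² + 0.26² + 0.02² + 0.32² + 0.30² = 0.0100 + 0.0676 + 0.0004 + 0.1024 + 0.0900 = 0.2704
B_P2 = 1 / 0.2704 = 3.6982
Ranking by B (broadest → narrowest): population P4 (4.48) > population P2 (3.70) > population P1 (1.18)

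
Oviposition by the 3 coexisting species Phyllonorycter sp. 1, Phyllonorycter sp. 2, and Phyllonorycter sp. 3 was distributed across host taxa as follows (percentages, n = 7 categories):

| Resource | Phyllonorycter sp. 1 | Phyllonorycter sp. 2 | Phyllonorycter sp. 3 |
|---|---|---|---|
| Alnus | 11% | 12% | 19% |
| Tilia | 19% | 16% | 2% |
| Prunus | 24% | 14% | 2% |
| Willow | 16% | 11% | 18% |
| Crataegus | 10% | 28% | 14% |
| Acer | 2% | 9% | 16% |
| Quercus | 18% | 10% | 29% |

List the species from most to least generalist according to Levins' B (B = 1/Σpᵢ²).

Phyllonorycter sp. 2 > Phyllonorycter sp. 1 > Phyllonorycter sp. 3

Convert percentages to proportions (divide by 100).
Σp_1ᵢ² = 0.11² + 0.19² + 0.24² + 0.16² + 0.10² + 0.02² + 0.18² = 0.0121 + 0.0361 + 0.0576 + 0.0256 + 0.0100 + 0.0004 + 0.0324 = 0.1742
B_1 = 1 / 0.1742 = 5.7405
Σp_2ᵢ² = 0.12² + 0.16² + 0.14² + 0.11² + 0.28² + 0.09² + 0.10² = 0.0144 + 0.0256 + 0.0196 + 0.0121 + 0.0784 + 0.0081 + 0.0100 = 0.1682
B_2 = 1 / 0.1682 = 5.9453
Σp_3ᵢ² = 0.19² + 0.02² + 0.02² + 0.18² + 0.14² + 0.16² + 0.29² = 0.0361 + 0.0004 + 0.0004 + 0.0324 + 0.0196 + 0.0256 + 0.0841 = 0.1986
B_3 = 1 / 0.1986 = 5.0352
Ranking by B (broadest → narrowest): Phyllonorycter sp. 2 (5.95) > Phyllonorycter sp. 1 (5.74) > Phyllonorycter sp. 3 (5.04)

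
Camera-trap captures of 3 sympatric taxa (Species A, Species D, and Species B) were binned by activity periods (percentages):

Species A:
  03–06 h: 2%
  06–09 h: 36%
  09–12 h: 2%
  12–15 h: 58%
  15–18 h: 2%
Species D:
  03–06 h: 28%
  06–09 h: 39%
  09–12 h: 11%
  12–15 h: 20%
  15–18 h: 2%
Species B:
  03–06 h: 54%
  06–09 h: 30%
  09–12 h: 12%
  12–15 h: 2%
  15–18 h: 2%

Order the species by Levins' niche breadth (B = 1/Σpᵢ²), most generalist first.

Species D > Species B > Species A

Convert percentages to proportions (divide by 100).
Σp_Aᵢ² = 0.02² + 0.36² + 0.02² + 0.58² + 0.02² = 0.0004 + 0.1296 + 0.0004 + 0.3364 + 0.0004 = 0.4672
B_A = 1 / 0.4672 = 2.1404
Σp_Dᵢ² = 0.28² + 0.39² + 0.11² + 0.20² + 0.02² = 0.0784 + 0.1521 + 0.0121 + 0.0400 + 0.0004 = 0.2830
B_D = 1 / 0.2830 = 3.5336
Σp_Bᵢ² = 0.54² + 0.30² + 0.12² + 0.02² + 0.02² = 0.2916 + 0.0900 + 0.0144 + 0.0004 + 0.0004 = 0.3968
B_B = 1 / 0.3968 = 2.5202
Ranking by B (broadest → narrowest): Species D (3.53) > Species B (2.52) > Species A (2.14)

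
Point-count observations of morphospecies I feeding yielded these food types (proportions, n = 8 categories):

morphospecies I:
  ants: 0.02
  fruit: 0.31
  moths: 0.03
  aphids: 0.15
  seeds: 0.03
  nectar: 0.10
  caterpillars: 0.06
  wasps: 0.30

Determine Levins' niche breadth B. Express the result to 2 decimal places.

Σpᵢ² = 0.02² + 0.31² + 0.03² + 0.15² + 0.03² + 0.10² + 0.06² + 0.30² = 0.0004 + 0.0961 + 0.0009 + 0.0225 + 0.0009 + 0.0100 + 0.0036 + 0.0900 = 0.2244
B = 1 / 0.2244 = 4.4563

4.46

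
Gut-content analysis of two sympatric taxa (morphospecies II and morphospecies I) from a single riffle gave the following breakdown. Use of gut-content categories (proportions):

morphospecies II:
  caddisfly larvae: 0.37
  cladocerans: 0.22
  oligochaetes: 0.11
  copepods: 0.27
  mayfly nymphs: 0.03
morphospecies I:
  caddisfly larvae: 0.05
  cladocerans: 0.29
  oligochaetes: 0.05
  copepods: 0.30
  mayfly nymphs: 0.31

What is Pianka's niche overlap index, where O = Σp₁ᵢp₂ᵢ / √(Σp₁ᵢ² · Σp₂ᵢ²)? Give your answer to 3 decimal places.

0.652

Σ p₁ᵢp₂ᵢ = 0.0185 + 0.0638 + 0.0055 + 0.0810 + 0.0093 = 0.1781
Σp_1ᵢ² = 0.37² + 0.22² + 0.11² + 0.27² + 0.03² = 0.1369 + 0.0484 + 0.0121 + 0.0729 + 0.0009 = 0.2712
Σp_2ᵢ² = 0.05² + 0.29² + 0.05² + 0.30² + 0.31² = 0.0025 + 0.0841 + 0.0025 + 0.0900 + 0.0961 = 0.2752
O = 0.1781 / √(0.2712 × 0.2752) = 0.1781 / 0.273193 = 0.65192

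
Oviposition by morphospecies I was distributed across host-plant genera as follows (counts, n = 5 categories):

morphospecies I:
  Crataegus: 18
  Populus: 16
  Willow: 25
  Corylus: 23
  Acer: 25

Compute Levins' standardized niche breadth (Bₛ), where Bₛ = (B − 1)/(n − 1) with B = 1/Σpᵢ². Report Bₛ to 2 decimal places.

Proportions for morphospecies I (n=107): 18/107=0.1682, 16/107=0.1495, 25/107=0.2336, 23/107=0.2150, 25/107=0.2336
Σpᵢ² = 0.1682² + 0.1495² + 0.2336² + 0.2150² + 0.2336² = 0.028291 + 0.022350 + 0.054569 + 0.046225 + 0.054569 = 0.206004
B = 1 / 0.206004 = 4.8543
Bₛ = (B − 1)/(n − 1) = (4.8543 − 1)/(5 − 1) = 3.8543/4 = 0.9636

0.96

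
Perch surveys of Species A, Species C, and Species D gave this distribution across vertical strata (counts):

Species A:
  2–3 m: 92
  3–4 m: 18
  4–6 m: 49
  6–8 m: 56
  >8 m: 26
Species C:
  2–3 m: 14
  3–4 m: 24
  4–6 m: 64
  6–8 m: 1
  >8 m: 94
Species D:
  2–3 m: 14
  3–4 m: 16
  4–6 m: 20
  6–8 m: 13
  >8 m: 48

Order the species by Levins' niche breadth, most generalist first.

Species A > Species D > Species C

Proportions for Species A (n=241): 92/241=0.3817, 18/241=0.0747, 49/241=0.2033, 56/241=0.2324, 26/241=0.1079
Proportions for Species C (n=197): 14/197=0.0711, 24/197=0.1218, 64/197=0.3249, 1/197=0.0051, 94/197=0.4772
Proportions for Species D (n=111): 14/111=0.1261, 16/111=0.1441, 20/111=0.1802, 13/111=0.1171, 48/111=0.4324
Σp_Aᵢ² = 0.3817² + 0.0747² + 0.2033² + 0.2324² + 0.1079² = 0.145695 + 0.005580 + 0.041331 + 0.054010 + 0.011642 = 0.258258
B_A = 1 / 0.258258 = 3.8721
Σp_Cᵢ² = 0.0711² + 0.1218² + 0.3249² + 0.0051² + 0.4772² = 0.005055 + 0.014835 + 0.105560 + 0.000026 + 0.227720 = 0.353196
B_C = 1 / 0.353196 = 2.8313
Σp_Dᵢ² = 0.1261² + 0.1441² + 0.1802² + 0.1171² + 0.4324² = 0.015901 + 0.020765 + 0.032472 + 0.013712 + 0.186970 = 0.269820
B_D = 1 / 0.269820 = 3.7062
Ranking by B (broadest → narrowest): Species A (3.87) > Species D (3.71) > Species C (2.83)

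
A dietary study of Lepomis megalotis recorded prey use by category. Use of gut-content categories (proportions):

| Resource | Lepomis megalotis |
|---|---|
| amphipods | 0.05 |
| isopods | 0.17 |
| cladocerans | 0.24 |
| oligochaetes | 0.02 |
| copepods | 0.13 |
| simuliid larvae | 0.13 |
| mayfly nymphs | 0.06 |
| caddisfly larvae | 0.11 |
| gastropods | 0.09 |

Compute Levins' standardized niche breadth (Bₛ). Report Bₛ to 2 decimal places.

0.73

Σpᵢ² = 0.05² + 0.17² + 0.24² + 0.02² + 0.13² + 0.13² + 0.06² + 0.11² + 0.09² = 0.0025 + 0.0289 + 0.0576 + 0.0004 + 0.0169 + 0.0169 + 0.0036 + 0.0121 + 0.0081 = 0.1470
B = 1 / 0.1470 = 6.8027
Bₛ = (B − 1)/(n − 1) = (6.8027 − 1)/(9 − 1) = 5.8027/8 = 0.7253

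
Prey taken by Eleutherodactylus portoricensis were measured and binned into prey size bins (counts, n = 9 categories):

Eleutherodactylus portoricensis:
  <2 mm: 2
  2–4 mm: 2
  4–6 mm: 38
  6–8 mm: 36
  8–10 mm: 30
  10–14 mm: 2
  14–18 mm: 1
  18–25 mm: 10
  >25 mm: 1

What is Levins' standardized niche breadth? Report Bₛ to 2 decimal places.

Proportions for Eleutherodactylus portoricensis (n=122): 2/122=0.0164, 2/122=0.0164, 38/122=0.3115, 36/122=0.2951, 30/122=0.2459, 2/122=0.0164, 1/122=0.0082, 10/122=0.0820, 1/122=0.0082
Σpᵢ² = 0.0164² + 0.0164² + 0.3115² + 0.2951² + 0.2459² + 0.0164² + 0.0082² + 0.0820² + 0.0082² = 0.000269 + 0.000269 + 0.097032 + 0.087084 + 0.060467 + 0.000269 + 0.000067 + 0.006724 + 0.000067 = 0.252248
B = 1 / 0.252248 = 3.9644
Bₛ = (B − 1)/(n − 1) = (3.9644 − 1)/(9 − 1) = 2.9644/8 = 0.3706

0.37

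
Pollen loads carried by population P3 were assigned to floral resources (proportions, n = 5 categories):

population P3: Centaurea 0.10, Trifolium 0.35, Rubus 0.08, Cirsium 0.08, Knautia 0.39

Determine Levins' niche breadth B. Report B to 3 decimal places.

Σpᵢ² = 0.10² + 0.35² + 0.08² + 0.08² + 0.39² = 0.0100 + 0.1225 + 0.0064 + 0.0064 + 0.1521 = 0.2974
B = 1 / 0.2974 = 3.36247

3.362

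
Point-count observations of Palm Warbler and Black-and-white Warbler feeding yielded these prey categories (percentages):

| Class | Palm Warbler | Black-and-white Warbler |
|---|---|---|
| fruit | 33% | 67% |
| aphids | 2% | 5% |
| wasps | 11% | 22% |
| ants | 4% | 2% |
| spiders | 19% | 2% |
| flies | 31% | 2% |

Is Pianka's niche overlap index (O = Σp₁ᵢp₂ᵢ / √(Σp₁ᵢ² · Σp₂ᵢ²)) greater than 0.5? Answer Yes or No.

Convert percentages to proportions (divide by 100).
Σ p₁ᵢp₂ᵢ = 0.2211 + 0.0010 + 0.0242 + 0.0008 + 0.0038 + 0.0062 = 0.2571
Σp_1ᵢ² = 0.33² + 0.02² + 0.11² + 0.04² + 0.19² + 0.31² = 0.1089 + 0.0004 + 0.0121 + 0.0016 + 0.0361 + 0.0961 = 0.2552
Σp_2ᵢ² = 0.67² + 0.05² + 0.22² + 0.02² + 0.02² + 0.02² = 0.4489 + 0.0025 + 0.0484 + 0.0004 + 0.0004 + 0.0004 = 0.5010
O = 0.2571 / √(0.2552 × 0.5010) = 0.2571 / 0.35757 = 0.7190
O = 0.7190 > 0.5 → Yes.

Yes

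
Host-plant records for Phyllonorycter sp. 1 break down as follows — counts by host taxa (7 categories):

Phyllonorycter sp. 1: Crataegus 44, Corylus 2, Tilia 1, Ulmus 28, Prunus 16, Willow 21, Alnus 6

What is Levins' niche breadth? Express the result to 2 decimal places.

Proportions for Phyllonorycter sp. 1 (n=118): 44/118=0.3729, 2/118=0.0169, 1/118=0.0085, 28/118=0.2373, 16/118=0.1356, 21/118=0.1780, 6/118=0.0508
Σpᵢ² = 0.3729² + 0.0169² + 0.0085² + 0.2373² + 0.1356² + 0.1780² + 0.0508² = 0.139054 + 0.000286 + 0.000072 + 0.056311 + 0.018387 + 0.031684 + 0.002581 = 0.248375
B = 1 / 0.248375 = 4.0262

4.03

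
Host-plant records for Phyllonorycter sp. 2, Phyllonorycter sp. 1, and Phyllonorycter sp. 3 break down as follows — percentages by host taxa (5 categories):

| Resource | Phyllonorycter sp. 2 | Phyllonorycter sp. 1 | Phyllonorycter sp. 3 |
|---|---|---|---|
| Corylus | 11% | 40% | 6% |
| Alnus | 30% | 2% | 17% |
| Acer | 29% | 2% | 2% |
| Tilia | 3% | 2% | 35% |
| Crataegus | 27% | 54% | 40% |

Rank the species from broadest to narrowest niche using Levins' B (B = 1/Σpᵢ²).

Phyllonorycter sp. 2 > Phyllonorycter sp. 3 > Phyllonorycter sp. 1

Convert percentages to proportions (divide by 100).
Σp_2ᵢ² = 0.11² + 0.30² + 0.29² + 0.03² + 0.27² = 0.0121 + 0.0900 + 0.0841 + 0.0009 + 0.0729 = 0.2600
B_2 = 1 / 0.2600 = 3.8462
Σp_1ᵢ² = 0.40² + 0.02² + 0.02² + 0.02² + 0.54² = 0.1600 + 0.0004 + 0.0004 + 0.0004 + 0.2916 = 0.4528
B_1 = 1 / 0.4528 = 2.2085
Σp_3ᵢ² = 0.06² + 0.17² + 0.02² + 0.35² + 0.40² = 0.0036 + 0.0289 + 0.0004 + 0.1225 + 0.1600 = 0.3154
B_3 = 1 / 0.3154 = 3.1706
Ranking by B (broadest → narrowest): Phyllonorycter sp. 2 (3.85) > Phyllonorycter sp. 3 (3.17) > Phyllonorycter sp. 1 (2.21)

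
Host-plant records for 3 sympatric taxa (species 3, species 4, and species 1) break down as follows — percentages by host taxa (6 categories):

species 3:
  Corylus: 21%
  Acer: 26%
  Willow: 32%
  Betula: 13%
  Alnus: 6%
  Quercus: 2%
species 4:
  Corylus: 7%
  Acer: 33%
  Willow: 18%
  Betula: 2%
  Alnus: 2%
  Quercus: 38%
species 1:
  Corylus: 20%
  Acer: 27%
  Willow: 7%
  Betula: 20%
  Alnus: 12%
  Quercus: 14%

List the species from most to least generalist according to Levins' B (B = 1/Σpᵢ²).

species 1 > species 3 > species 4

Convert percentages to proportions (divide by 100).
Σp_3ᵢ² = 0.21² + 0.26² + 0.32² + 0.13² + 0.06² + 0.02² = 0.0441 + 0.0676 + 0.1024 + 0.0169 + 0.0036 + 0.0004 = 0.2350
B_3 = 1 / 0.2350 = 4.2553
Σp_4ᵢ² = 0.07² + 0.33² + 0.18² + 0.02² + 0.02² + 0.38² = 0.0049 + 0.1089 + 0.0324 + 0.0004 + 0.0004 + 0.1444 = 0.2914
B_4 = 1 / 0.2914 = 3.4317
Σp_1ᵢ² = 0.20² + 0.27² + 0.07² + 0.20² + 0.12² + 0.14² = 0.0400 + 0.0729 + 0.0049 + 0.0400 + 0.0144 + 0.0196 = 0.1918
B_1 = 1 / 0.1918 = 5.2138
Ranking by B (broadest → narrowest): species 1 (5.21) > species 3 (4.26) > species 4 (3.43)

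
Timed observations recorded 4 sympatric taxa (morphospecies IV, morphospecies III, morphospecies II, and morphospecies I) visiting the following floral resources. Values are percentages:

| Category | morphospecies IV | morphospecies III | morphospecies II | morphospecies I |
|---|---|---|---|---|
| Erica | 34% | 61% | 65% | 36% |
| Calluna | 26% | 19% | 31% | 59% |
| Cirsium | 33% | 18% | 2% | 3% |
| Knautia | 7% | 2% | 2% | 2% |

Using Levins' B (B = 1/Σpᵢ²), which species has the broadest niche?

Convert percentages to proportions (divide by 100).
Σp_IVᵢ² = 0.34² + 0.26² + 0.33² + 0.07² = 0.1156 + 0.0676 + 0.1089 + 0.0049 = 0.2970
B_IV = 1 / 0.2970 = 3.3670
Σp_IIIᵢ² = 0.61² + 0.19² + 0.18² + 0.02² = 0.3721 + 0.0361 + 0.0324 + 0.0004 = 0.4410
B_III = 1 / 0.4410 = 2.2676
Σp_IIᵢ² = 0.65² + 0.31² + 0.02² + 0.02² = 0.4225 + 0.0961 + 0.0004 + 0.0004 = 0.5194
B_II = 1 / 0.5194 = 1.9253
Σp_Iᵢ² = 0.36² + 0.59² + 0.03² + 0.02² = 0.1296 + 0.3481 + 0.0009 + 0.0004 = 0.4790
B_I = 1 / 0.4790 = 2.0877
Highest B → broadest niche (most generalist): morphospecies IV (B = 3.37).

morphospecies IV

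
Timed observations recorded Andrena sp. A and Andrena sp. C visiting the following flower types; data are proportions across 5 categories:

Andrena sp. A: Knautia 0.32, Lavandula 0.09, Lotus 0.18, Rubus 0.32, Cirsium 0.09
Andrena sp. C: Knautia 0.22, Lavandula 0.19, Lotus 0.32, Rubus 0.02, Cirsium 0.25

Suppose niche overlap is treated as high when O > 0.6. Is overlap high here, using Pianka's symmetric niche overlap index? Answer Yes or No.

Yes

Σ p₁ᵢp₂ᵢ = 0.0704 + 0.0171 + 0.0576 + 0.0064 + 0.0225 = 0.1740
Σp_1ᵢ² = 0.32² + 0.09² + 0.18² + 0.32² + 0.09² = 0.1024 + 0.0081 + 0.0324 + 0.1024 + 0.0081 = 0.2534
Σp_2ᵢ² = 0.22² + 0.19² + 0.32² + 0.02² + 0.25² = 0.0484 + 0.0361 + 0.1024 + 0.0004 + 0.0625 = 0.2498
O = 0.1740 / √(0.2534 × 0.2498) = 0.1740 / 0.25159 = 0.6916
O = 0.6916 > 0.6 → Yes.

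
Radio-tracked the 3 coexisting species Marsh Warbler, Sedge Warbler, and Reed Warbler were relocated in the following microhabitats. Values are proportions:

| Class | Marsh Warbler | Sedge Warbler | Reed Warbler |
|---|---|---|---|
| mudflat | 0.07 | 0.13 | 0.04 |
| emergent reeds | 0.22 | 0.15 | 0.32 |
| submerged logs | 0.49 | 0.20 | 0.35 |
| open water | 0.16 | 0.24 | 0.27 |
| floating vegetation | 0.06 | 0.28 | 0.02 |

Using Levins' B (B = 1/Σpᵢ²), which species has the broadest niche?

Σp_Marsᵢ² = 0.07² + 0.22² + 0.49² + 0.16² + 0.06² = 0.0049 + 0.0484 + 0.2401 + 0.0256 + 0.0036 = 0.3226
B_Mars = 1 / 0.3226 = 3.0998
Σp_Sedgᵢ² = 0.13² + 0.15² + 0.20² + 0.24² + 0.28² = 0.0169 + 0.0225 + 0.0400 + 0.0576 + 0.0784 = 0.2154
B_Sedg = 1 / 0.2154 = 4.6425
Σp_Reedᵢ² = 0.04² + 0.32² + 0.35² + 0.27² + 0.02² = 0.0016 + 0.1024 + 0.1225 + 0.0729 + 0.0004 = 0.2998
B_Reed = 1 / 0.2998 = 3.3356
Highest B → broadest niche (most generalist): Sedge Warbler (B = 4.64).

Sedge Warbler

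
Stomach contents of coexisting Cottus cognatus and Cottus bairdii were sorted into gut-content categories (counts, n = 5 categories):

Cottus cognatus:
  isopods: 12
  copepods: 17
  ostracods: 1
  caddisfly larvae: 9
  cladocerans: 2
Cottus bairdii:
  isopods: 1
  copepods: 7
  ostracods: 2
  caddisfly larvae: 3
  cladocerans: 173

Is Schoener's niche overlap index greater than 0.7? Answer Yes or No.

Proportions for Cottus cognatus (n=41): 12/41=0.2927, 17/41=0.4146, 1/41=0.0244, 9/41=0.2195, 2/41=0.0488
Proportions for Cottus bairdii (n=186): 1/186=0.0054, 7/186=0.0376, 2/186=0.0108, 3/186=0.0161, 173/186=0.9301
Σ|p₁ᵢ − p₂ᵢ| = 0.2873 + 0.3770 + 0.0136 + 0.2034 + 0.8813 = 1.7626
D = 1 − ½ × 1.7626 = 1 − 0.88130 = 0.11870
D = 0.11870 < 0.7 → No.

No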